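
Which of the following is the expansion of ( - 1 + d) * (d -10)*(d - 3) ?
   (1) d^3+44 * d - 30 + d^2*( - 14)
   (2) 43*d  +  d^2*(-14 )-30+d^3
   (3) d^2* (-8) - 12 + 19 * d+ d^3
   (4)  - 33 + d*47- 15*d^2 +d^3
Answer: 2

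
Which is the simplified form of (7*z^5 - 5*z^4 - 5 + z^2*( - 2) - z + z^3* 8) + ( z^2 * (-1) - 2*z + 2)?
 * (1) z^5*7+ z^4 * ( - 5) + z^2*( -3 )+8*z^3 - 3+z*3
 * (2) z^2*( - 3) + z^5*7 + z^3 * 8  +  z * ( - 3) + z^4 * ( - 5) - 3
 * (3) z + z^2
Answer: 2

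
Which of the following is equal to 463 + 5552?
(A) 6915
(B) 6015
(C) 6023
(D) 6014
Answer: B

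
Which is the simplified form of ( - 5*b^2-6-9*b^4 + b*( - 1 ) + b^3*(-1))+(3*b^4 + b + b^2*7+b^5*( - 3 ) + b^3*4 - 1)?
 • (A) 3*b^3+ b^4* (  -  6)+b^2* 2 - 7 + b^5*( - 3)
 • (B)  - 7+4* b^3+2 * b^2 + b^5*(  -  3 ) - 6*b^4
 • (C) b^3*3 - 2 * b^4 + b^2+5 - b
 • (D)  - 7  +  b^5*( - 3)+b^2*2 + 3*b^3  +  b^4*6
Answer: A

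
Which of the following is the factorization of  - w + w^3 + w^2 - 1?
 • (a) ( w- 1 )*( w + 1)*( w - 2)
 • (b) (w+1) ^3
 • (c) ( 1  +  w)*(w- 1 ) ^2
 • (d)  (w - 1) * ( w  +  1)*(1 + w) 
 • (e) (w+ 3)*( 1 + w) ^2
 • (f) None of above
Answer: d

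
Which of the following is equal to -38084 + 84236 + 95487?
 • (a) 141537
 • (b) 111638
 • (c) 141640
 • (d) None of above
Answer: d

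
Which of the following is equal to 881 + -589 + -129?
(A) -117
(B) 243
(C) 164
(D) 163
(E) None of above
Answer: D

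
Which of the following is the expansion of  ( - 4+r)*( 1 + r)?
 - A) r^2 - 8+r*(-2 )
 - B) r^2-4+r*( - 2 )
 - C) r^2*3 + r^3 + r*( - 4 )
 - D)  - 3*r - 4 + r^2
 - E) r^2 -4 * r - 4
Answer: D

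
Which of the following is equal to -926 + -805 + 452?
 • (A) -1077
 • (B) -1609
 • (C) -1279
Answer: C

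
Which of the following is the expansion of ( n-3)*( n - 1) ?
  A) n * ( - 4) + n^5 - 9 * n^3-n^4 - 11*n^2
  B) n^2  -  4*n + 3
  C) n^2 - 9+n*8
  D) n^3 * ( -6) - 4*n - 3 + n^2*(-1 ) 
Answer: B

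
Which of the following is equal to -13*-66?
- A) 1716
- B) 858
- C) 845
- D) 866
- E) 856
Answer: B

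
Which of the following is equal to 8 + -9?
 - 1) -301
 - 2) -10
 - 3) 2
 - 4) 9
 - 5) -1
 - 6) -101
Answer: 5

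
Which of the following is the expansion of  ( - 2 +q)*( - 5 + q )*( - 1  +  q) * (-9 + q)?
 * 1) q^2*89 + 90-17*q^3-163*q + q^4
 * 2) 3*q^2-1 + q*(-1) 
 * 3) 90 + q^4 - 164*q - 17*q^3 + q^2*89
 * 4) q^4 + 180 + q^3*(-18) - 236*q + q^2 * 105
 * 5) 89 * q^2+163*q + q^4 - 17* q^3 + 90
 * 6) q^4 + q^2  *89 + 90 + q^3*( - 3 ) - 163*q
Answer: 1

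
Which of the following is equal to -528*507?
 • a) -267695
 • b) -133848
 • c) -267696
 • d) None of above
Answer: c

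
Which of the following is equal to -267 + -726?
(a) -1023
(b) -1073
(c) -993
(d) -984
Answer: c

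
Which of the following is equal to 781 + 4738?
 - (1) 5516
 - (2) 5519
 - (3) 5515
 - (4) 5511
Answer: 2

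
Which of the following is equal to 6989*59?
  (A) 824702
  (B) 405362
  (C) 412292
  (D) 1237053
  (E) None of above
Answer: E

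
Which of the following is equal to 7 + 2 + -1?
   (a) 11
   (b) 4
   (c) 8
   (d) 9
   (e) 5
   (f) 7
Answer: c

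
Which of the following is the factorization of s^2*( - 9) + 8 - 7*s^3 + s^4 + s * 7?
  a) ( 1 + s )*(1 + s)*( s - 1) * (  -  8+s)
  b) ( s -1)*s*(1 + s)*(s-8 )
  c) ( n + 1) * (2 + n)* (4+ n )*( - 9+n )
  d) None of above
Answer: a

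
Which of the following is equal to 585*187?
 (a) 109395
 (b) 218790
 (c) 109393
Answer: a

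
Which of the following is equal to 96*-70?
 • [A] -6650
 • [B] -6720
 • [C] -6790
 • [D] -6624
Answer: B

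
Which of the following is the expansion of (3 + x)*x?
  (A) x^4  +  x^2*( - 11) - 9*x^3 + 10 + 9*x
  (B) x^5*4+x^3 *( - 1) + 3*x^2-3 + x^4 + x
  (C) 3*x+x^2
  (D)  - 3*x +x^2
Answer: C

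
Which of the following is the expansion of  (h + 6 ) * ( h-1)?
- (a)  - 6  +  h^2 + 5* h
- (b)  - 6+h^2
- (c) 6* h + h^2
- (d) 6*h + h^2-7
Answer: a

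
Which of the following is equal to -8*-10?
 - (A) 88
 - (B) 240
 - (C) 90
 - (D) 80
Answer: D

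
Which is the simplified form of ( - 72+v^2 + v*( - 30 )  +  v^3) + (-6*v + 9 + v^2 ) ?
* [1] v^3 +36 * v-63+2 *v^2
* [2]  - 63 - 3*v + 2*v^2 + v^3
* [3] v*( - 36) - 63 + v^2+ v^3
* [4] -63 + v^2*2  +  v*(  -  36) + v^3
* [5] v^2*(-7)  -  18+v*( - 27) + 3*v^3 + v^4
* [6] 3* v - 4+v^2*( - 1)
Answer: 4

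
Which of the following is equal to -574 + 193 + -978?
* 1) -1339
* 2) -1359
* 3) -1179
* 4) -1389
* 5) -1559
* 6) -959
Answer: 2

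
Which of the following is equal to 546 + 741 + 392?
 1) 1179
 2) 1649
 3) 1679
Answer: 3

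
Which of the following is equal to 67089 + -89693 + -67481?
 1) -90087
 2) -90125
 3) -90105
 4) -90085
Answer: 4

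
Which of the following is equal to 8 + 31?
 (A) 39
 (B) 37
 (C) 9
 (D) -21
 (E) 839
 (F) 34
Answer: A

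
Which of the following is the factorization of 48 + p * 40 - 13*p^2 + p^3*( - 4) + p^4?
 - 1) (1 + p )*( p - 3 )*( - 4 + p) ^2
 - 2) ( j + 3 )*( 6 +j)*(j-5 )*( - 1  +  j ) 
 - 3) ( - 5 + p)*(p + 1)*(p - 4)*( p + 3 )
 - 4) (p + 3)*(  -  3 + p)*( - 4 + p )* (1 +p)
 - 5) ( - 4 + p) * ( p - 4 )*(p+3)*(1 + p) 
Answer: 5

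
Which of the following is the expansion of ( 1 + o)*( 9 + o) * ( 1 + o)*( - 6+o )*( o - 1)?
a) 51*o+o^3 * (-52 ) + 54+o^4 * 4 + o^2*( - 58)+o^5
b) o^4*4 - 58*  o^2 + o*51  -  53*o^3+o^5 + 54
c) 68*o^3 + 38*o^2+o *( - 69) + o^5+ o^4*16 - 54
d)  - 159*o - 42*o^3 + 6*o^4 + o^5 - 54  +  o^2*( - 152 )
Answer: a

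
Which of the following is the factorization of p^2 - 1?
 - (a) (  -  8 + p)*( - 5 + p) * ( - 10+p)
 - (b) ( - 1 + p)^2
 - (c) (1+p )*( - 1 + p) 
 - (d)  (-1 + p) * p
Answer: c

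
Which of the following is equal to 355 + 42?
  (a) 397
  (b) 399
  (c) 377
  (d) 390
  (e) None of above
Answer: a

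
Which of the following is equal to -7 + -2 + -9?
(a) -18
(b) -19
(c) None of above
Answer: a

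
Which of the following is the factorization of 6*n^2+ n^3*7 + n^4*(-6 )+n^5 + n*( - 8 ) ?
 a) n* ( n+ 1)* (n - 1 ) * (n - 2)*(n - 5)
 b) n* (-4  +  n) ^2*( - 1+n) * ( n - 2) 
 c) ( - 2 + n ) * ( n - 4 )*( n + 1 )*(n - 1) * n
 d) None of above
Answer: c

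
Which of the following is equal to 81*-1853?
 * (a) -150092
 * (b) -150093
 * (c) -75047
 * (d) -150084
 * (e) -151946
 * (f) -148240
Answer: b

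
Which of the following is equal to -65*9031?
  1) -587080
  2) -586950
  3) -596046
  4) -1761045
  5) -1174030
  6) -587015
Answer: 6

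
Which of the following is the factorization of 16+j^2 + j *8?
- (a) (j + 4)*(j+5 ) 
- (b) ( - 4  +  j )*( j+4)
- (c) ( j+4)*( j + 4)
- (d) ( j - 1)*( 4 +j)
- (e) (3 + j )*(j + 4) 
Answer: c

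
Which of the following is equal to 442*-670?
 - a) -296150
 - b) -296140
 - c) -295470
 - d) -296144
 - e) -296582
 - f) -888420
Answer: b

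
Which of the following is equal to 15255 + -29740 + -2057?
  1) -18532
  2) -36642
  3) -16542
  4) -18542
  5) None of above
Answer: 3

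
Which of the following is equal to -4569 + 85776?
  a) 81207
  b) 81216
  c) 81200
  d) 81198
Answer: a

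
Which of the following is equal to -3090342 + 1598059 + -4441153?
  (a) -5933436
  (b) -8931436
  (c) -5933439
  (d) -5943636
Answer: a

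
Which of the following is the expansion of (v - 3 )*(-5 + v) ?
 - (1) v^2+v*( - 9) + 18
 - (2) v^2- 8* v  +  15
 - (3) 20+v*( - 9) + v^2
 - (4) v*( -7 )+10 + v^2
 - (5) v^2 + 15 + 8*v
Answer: 2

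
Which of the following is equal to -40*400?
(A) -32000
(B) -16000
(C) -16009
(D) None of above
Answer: B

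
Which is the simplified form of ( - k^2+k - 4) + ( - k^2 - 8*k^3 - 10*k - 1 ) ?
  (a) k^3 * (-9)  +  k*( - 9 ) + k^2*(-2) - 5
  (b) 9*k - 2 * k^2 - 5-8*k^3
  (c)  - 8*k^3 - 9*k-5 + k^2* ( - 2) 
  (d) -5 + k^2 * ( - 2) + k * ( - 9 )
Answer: c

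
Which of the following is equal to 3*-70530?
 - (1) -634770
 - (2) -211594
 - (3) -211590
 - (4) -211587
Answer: 3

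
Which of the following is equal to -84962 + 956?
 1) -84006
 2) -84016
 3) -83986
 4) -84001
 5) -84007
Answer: 1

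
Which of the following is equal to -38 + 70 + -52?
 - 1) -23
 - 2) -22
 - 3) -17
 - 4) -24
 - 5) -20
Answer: 5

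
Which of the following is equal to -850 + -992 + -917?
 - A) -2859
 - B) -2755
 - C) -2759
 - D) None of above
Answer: C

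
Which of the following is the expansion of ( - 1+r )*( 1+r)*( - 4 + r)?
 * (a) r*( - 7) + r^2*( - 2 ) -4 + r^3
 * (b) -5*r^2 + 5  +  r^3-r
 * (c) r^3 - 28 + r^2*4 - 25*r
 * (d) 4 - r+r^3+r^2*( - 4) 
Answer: d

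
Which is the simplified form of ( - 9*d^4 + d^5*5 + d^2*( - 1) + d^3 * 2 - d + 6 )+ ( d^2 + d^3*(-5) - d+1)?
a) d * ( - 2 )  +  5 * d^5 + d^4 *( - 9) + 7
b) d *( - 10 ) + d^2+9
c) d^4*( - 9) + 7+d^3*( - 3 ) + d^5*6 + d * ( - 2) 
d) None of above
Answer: d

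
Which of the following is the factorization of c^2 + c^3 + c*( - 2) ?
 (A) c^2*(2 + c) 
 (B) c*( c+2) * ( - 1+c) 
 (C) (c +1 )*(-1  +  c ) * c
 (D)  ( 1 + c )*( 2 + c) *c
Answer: B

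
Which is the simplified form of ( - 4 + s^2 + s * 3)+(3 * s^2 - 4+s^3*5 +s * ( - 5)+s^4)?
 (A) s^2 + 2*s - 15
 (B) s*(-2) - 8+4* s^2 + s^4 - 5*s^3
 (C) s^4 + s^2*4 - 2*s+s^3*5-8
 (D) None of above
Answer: C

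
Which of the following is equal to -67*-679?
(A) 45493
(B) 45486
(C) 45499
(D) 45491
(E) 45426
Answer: A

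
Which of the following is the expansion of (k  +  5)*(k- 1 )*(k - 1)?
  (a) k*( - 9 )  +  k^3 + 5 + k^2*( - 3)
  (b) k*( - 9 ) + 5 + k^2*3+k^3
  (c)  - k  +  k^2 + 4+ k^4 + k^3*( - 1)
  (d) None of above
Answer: b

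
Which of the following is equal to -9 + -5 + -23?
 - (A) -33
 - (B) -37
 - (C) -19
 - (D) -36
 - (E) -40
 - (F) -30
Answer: B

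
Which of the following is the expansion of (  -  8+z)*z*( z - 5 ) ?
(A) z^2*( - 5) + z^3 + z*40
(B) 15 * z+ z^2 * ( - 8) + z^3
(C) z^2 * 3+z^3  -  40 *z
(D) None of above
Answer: D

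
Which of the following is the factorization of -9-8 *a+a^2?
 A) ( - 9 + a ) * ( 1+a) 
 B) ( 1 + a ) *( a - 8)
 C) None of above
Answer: A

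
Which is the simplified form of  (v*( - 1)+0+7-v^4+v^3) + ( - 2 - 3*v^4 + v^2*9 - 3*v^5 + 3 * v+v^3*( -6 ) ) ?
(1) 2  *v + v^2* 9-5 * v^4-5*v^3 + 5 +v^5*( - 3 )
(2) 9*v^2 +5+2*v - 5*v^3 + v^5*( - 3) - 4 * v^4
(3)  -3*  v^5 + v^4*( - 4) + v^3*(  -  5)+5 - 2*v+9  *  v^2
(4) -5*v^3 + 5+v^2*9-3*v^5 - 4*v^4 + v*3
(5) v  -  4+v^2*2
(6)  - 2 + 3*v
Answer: 2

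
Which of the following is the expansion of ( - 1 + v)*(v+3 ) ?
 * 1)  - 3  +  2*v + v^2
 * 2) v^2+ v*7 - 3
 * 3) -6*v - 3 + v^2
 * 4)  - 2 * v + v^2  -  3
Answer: 1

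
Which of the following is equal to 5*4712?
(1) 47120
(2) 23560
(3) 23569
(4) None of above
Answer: 2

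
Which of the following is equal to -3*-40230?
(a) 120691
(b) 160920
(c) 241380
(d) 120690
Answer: d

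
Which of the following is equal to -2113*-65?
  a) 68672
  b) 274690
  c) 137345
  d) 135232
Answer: c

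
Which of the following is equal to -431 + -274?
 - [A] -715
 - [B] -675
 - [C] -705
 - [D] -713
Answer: C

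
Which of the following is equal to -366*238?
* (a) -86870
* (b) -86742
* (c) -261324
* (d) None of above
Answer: d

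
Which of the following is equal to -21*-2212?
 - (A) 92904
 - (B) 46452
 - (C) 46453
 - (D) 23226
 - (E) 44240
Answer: B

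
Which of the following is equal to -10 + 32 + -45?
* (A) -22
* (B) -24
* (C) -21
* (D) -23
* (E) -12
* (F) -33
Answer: D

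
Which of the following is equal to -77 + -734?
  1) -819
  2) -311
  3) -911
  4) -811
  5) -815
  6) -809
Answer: 4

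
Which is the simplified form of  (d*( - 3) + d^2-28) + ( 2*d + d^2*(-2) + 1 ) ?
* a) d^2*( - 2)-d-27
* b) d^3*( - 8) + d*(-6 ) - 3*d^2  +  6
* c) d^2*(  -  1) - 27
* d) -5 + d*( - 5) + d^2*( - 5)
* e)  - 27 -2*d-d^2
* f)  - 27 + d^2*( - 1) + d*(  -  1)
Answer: f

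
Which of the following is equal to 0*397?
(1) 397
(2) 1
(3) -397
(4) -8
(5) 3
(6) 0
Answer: 6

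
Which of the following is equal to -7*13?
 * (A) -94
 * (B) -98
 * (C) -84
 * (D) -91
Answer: D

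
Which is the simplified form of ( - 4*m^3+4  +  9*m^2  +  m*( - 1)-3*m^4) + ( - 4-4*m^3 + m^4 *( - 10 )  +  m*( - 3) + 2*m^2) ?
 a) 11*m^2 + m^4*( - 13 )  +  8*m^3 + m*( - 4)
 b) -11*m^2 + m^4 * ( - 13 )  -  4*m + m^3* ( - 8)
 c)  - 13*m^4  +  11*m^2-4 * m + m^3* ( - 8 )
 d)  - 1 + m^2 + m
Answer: c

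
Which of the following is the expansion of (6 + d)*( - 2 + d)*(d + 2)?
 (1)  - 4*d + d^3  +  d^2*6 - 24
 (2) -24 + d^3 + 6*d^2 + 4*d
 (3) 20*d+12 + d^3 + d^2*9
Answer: 1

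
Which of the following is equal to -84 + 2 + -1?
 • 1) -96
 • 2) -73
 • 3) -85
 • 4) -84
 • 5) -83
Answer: 5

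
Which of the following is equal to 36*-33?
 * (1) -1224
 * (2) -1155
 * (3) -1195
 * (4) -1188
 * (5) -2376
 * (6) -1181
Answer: 4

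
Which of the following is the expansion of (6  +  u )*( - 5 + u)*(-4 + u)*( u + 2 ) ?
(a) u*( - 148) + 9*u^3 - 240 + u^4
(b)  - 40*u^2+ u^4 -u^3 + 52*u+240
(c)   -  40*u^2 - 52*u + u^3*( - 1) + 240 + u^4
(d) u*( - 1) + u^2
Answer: b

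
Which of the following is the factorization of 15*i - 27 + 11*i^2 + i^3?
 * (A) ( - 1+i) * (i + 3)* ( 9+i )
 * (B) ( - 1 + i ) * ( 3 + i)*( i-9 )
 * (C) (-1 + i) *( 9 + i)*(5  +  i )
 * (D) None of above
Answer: A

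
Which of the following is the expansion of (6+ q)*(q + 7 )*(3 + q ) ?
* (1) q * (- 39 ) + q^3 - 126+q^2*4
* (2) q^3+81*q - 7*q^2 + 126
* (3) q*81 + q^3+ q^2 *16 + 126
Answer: 3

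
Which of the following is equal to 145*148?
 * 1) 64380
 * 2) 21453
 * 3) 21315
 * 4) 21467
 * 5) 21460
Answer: 5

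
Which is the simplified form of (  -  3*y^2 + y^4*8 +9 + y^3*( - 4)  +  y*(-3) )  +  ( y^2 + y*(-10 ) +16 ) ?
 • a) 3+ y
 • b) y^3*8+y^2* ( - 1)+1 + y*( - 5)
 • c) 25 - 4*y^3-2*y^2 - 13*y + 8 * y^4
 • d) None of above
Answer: c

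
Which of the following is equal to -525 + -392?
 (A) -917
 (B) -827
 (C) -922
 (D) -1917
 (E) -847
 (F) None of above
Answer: A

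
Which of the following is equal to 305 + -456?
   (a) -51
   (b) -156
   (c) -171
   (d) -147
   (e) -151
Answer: e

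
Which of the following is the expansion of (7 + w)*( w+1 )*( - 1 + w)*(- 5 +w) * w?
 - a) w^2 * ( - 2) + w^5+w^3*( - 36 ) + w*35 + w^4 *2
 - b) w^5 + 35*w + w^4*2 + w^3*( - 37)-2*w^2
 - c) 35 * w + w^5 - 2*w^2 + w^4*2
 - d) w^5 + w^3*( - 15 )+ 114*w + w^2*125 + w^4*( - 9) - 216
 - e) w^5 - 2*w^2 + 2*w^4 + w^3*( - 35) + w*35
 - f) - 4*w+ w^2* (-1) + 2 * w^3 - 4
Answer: a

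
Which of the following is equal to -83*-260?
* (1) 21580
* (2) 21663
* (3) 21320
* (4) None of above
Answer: 1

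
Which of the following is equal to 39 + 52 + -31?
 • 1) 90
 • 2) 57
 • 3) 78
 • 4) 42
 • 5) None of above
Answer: 5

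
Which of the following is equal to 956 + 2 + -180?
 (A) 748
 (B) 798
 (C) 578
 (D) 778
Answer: D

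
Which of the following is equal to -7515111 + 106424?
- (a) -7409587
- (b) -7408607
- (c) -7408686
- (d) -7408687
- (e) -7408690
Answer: d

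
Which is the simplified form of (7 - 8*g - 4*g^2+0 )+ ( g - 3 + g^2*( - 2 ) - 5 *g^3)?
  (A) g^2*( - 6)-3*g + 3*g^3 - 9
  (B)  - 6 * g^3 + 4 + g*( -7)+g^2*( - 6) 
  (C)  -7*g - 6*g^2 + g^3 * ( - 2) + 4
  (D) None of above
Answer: D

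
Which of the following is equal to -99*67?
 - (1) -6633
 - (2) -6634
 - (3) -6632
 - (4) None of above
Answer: 1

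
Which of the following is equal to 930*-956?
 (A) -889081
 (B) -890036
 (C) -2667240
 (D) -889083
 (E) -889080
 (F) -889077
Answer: E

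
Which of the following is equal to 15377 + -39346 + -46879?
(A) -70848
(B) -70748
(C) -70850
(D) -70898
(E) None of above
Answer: A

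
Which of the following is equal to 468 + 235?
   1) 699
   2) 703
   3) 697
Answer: 2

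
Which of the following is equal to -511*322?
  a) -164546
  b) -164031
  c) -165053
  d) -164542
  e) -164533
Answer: d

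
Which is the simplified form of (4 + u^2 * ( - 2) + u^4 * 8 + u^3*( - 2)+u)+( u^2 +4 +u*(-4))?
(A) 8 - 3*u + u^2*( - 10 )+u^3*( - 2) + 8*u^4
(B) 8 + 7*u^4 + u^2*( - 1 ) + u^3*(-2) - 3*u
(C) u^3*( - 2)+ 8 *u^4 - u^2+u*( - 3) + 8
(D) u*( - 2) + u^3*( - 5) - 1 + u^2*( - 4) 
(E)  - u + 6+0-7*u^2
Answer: C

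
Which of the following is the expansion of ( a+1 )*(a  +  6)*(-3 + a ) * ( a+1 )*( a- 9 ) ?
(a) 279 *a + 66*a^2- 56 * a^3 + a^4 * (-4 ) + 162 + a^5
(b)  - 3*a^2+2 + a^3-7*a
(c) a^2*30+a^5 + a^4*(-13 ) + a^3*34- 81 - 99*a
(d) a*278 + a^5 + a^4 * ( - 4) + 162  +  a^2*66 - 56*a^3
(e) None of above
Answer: a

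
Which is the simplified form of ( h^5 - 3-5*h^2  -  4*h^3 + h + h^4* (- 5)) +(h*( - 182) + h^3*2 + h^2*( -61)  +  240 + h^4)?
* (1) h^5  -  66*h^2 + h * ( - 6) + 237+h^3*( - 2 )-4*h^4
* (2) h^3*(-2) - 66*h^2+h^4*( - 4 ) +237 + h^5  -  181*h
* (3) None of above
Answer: 2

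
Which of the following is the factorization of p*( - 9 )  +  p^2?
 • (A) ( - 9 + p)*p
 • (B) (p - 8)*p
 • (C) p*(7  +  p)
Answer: A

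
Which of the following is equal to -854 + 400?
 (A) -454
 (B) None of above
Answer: A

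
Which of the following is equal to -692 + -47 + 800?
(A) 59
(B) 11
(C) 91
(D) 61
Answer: D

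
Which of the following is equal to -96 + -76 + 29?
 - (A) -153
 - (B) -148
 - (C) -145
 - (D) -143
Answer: D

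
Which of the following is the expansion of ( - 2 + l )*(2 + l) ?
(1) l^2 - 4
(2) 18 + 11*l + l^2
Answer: 1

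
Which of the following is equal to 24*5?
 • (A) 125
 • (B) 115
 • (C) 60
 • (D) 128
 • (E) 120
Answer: E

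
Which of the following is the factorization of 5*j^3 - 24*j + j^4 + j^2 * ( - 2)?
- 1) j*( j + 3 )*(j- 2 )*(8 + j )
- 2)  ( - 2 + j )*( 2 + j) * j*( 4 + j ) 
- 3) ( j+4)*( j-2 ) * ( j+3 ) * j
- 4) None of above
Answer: 3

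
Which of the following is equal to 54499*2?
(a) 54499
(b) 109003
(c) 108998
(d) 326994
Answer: c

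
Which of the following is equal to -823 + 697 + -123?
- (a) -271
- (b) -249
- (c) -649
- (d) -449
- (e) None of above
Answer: b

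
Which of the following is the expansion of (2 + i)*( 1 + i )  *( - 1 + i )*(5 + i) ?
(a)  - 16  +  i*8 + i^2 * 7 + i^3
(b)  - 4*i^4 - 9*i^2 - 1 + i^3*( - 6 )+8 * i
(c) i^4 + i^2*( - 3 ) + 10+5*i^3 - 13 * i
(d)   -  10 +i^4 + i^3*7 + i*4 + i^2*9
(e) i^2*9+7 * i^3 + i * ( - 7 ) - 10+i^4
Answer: e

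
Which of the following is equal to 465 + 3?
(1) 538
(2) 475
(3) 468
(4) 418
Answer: 3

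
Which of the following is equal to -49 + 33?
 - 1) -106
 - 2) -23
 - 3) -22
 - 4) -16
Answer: 4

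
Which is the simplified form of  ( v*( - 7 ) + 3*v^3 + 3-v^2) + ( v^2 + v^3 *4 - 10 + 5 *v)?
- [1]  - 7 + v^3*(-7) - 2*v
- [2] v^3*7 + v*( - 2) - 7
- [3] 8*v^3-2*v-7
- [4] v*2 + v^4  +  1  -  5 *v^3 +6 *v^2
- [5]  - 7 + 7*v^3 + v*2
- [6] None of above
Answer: 2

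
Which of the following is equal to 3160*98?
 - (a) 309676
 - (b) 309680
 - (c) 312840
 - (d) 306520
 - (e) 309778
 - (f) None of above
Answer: b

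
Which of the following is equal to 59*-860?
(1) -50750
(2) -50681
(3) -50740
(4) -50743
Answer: 3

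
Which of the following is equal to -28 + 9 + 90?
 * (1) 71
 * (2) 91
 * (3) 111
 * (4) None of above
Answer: 1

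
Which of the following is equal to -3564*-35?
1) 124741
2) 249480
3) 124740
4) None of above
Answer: 3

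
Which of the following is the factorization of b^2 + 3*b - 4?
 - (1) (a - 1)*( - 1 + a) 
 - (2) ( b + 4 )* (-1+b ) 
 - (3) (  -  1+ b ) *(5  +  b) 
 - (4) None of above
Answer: 2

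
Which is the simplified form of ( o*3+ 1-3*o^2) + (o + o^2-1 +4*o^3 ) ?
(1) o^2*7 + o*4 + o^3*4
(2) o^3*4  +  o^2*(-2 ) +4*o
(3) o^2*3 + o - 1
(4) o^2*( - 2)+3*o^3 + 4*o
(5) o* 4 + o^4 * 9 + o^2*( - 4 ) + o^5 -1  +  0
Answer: 2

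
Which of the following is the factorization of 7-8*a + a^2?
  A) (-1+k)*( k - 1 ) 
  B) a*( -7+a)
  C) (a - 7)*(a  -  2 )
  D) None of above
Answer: D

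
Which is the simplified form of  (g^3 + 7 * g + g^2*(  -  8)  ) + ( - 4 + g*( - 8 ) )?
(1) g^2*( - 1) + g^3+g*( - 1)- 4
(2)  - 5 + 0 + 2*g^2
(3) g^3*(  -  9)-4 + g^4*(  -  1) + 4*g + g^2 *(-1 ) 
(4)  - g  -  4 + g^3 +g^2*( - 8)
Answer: 4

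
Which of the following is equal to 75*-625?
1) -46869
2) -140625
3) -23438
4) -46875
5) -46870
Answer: 4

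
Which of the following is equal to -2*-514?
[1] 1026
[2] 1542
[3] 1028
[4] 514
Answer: 3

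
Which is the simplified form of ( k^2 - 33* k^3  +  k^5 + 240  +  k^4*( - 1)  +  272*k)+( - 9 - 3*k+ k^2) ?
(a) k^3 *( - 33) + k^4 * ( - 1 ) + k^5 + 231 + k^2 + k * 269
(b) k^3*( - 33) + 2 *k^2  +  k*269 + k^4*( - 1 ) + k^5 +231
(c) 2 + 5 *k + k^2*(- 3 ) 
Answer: b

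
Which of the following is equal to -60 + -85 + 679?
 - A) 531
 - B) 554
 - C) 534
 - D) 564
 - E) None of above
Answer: C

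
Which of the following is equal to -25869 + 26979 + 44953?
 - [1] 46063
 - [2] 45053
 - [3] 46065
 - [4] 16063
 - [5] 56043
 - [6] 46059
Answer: 1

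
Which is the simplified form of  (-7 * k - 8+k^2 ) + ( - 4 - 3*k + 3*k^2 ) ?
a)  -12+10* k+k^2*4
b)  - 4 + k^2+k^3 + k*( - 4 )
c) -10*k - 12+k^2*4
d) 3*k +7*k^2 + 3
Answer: c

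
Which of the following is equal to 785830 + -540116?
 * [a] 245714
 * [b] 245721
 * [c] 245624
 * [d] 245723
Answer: a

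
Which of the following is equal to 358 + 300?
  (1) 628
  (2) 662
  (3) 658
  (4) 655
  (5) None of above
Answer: 3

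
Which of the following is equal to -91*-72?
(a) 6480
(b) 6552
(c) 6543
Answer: b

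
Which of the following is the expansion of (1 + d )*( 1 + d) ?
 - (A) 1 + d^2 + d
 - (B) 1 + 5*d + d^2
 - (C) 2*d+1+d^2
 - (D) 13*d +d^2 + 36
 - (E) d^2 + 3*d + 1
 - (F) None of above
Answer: C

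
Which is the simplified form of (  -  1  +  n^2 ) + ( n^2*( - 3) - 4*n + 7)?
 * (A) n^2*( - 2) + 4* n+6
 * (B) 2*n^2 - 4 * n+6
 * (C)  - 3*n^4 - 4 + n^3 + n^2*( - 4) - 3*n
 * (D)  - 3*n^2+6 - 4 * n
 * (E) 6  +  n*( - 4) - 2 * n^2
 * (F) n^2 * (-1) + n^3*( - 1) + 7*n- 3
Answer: E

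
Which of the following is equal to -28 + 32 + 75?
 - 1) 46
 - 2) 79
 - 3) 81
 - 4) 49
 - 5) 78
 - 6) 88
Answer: 2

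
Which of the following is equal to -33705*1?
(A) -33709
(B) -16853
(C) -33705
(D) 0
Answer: C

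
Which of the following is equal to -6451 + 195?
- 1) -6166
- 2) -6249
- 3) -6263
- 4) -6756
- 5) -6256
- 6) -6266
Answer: 5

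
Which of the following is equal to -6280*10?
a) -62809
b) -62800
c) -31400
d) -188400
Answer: b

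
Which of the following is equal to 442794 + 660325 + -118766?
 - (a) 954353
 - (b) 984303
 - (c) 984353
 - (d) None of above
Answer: c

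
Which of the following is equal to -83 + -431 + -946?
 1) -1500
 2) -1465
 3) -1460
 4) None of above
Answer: 3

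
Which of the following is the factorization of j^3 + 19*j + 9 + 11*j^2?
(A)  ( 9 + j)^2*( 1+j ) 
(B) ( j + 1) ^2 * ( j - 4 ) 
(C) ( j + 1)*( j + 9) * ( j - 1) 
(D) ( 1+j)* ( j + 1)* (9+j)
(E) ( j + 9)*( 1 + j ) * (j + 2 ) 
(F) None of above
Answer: D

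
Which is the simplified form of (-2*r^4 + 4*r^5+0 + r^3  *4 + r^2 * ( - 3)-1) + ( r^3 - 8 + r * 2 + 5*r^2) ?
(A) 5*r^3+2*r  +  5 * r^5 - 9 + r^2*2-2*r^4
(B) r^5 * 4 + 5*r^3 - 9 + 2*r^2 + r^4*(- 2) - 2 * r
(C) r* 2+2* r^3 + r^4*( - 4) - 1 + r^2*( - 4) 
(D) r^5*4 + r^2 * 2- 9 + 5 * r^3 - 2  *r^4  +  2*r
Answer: D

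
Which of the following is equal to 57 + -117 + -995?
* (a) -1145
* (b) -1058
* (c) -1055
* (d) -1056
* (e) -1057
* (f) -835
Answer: c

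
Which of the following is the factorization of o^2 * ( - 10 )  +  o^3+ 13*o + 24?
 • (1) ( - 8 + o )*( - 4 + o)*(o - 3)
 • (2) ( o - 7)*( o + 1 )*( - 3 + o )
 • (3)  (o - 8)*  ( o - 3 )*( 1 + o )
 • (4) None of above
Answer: 3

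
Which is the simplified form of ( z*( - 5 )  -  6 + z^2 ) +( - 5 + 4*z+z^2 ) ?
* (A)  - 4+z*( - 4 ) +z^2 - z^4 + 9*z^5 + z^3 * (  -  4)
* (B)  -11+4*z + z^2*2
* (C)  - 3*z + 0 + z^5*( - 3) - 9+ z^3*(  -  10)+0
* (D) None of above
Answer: D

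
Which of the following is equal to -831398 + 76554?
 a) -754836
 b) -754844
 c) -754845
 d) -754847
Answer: b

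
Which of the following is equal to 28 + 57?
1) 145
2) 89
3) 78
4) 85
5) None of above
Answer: 4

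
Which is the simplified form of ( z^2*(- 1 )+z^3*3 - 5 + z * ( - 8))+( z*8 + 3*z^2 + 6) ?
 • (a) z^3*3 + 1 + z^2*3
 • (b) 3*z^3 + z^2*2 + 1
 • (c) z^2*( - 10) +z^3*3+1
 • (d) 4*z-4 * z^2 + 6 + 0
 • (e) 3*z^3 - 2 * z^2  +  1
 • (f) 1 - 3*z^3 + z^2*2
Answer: b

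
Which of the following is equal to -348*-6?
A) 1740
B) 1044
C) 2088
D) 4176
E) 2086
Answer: C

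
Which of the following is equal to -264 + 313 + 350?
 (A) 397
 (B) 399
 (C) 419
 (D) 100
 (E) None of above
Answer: B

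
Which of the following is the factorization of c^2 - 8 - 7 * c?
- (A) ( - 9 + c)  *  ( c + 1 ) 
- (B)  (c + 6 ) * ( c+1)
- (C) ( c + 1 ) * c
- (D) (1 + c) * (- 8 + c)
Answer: D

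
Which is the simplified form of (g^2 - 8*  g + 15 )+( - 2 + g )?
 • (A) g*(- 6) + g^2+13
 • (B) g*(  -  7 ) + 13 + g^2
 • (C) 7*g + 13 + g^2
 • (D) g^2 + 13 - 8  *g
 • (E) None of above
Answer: B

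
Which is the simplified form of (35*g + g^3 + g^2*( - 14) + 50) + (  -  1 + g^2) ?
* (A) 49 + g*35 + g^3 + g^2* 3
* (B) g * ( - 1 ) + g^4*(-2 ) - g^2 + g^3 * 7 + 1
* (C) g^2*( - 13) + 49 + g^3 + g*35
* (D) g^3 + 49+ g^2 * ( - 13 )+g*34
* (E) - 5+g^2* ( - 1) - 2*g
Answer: C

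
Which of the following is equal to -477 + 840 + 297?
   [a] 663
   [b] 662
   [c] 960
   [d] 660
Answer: d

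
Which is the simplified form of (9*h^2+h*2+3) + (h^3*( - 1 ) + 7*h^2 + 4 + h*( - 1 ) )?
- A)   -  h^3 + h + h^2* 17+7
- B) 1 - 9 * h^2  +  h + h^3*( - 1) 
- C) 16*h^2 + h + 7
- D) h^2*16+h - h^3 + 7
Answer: D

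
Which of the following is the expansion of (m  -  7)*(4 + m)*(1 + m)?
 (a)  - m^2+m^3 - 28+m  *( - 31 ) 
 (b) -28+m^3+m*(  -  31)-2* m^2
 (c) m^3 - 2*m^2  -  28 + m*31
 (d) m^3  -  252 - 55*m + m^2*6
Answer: b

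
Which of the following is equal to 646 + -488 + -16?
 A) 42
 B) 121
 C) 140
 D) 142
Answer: D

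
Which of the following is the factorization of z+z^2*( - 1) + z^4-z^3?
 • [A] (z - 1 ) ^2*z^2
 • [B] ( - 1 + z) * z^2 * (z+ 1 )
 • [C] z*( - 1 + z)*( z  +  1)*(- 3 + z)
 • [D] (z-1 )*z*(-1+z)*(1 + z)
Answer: D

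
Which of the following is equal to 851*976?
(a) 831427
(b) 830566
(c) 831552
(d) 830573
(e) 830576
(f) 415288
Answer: e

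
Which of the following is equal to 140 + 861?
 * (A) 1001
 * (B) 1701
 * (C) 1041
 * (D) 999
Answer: A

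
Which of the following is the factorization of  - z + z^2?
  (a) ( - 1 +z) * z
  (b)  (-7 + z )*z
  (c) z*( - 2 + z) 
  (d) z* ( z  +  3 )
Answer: a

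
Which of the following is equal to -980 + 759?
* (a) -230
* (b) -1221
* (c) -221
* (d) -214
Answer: c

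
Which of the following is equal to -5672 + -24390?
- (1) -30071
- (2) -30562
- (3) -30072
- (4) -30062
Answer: 4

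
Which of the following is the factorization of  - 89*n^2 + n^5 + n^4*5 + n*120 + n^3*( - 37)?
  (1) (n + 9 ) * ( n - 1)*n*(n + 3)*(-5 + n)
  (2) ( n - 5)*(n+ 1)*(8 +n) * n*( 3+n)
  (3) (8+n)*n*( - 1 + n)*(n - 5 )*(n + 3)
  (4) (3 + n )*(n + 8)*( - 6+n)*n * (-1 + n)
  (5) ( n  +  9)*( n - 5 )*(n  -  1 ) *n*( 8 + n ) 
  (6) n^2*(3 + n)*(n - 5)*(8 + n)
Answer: 3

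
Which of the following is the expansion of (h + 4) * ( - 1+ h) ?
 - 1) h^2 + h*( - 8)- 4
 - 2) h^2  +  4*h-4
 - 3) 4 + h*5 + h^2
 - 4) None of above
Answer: 4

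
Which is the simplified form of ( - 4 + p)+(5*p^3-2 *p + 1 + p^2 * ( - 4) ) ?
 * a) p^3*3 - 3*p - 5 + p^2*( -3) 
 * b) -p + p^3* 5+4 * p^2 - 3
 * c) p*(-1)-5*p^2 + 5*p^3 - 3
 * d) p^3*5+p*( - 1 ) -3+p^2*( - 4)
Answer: d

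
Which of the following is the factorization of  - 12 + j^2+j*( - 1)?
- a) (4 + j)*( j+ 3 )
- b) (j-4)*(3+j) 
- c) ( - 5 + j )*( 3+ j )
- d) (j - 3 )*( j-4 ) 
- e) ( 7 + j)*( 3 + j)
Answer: b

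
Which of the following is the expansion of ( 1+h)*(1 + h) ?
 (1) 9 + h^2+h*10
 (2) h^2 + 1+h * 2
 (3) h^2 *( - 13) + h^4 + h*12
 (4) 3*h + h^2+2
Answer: 2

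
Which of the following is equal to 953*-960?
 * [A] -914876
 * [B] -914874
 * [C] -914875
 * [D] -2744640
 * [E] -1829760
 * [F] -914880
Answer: F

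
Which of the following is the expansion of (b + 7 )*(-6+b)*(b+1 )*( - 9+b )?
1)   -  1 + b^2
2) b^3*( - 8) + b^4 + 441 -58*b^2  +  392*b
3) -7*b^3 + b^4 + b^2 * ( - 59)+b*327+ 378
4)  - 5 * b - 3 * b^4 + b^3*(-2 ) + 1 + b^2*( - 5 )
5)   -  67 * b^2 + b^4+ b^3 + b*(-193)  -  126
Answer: 3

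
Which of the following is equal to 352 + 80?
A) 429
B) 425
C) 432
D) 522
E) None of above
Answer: C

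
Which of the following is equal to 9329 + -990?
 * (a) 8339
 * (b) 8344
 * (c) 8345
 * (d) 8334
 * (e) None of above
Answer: a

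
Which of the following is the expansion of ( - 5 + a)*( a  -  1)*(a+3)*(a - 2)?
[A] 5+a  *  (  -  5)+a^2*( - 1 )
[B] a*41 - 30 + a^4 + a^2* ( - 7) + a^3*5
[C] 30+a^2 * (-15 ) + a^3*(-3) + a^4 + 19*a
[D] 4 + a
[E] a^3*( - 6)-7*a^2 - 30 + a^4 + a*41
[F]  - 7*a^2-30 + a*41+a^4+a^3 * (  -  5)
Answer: F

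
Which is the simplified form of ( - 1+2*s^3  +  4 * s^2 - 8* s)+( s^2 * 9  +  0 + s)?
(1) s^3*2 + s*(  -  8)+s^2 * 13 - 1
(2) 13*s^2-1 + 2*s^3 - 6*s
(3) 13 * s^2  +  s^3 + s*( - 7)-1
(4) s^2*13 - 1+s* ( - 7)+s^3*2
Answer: 4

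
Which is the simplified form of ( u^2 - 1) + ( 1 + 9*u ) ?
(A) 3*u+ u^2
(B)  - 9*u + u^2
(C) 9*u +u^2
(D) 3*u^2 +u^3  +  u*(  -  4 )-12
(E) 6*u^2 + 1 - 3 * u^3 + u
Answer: C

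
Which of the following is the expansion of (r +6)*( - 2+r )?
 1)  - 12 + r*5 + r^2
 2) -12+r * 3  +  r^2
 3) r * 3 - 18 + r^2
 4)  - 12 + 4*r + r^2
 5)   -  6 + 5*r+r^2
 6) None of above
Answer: 4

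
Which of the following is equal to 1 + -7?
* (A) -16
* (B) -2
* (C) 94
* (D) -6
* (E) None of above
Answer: D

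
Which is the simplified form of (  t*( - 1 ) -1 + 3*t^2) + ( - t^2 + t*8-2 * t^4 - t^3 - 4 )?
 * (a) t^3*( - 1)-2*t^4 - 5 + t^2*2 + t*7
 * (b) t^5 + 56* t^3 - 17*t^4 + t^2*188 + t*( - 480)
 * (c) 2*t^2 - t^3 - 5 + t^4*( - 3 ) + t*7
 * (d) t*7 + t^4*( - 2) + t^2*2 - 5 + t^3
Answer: a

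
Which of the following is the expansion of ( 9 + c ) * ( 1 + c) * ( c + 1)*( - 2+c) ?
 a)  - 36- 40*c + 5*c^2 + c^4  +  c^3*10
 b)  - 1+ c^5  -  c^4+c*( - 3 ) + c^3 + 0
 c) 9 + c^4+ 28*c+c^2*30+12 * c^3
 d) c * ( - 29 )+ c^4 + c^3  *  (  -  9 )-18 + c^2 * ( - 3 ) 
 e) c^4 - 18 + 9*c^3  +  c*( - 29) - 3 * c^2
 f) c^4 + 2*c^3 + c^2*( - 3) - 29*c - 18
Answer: e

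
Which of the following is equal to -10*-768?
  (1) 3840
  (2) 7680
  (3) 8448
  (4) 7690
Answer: 2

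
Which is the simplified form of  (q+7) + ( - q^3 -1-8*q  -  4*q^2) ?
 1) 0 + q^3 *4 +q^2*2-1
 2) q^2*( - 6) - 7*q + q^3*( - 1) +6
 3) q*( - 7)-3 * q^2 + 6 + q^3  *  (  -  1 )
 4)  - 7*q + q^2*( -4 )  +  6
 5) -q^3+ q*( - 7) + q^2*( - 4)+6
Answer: 5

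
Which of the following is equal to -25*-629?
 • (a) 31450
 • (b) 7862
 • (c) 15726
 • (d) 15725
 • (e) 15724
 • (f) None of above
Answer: d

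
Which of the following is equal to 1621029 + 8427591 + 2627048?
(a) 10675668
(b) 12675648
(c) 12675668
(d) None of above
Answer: c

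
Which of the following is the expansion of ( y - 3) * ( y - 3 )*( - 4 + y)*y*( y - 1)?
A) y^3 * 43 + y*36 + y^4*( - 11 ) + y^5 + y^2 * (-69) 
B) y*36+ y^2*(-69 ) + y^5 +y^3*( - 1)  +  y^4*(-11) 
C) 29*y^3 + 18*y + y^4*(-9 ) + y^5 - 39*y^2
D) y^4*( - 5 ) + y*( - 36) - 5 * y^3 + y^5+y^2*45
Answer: A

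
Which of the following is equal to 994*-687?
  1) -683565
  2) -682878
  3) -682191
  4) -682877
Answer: 2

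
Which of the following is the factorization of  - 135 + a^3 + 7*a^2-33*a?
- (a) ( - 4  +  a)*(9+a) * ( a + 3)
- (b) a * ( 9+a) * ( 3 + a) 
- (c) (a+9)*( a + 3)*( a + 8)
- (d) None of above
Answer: d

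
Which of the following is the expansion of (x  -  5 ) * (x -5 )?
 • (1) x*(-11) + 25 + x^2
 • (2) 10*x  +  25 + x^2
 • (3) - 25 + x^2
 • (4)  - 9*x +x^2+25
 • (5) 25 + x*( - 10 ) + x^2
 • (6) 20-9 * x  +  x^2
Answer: 5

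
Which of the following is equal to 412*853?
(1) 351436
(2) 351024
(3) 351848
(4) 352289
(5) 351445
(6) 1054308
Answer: 1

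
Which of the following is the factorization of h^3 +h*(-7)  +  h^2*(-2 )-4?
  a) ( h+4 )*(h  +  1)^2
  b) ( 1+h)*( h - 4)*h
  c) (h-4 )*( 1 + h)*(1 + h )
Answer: c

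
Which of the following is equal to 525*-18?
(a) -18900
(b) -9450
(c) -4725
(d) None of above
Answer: b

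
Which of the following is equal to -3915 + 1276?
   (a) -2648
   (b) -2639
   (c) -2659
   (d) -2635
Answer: b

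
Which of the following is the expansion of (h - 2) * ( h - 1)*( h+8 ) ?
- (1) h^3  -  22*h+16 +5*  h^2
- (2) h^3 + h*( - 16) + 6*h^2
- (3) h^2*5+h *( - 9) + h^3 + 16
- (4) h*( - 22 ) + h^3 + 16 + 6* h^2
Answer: 1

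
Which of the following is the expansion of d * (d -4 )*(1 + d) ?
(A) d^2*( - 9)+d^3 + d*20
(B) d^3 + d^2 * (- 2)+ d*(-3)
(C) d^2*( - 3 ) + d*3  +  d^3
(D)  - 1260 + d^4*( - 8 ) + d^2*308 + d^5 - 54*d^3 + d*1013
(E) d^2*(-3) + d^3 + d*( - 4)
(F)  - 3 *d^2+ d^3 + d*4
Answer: E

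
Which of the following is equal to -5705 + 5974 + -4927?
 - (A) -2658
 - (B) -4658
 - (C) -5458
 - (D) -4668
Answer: B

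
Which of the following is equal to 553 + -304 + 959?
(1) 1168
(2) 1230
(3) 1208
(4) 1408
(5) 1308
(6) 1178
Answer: 3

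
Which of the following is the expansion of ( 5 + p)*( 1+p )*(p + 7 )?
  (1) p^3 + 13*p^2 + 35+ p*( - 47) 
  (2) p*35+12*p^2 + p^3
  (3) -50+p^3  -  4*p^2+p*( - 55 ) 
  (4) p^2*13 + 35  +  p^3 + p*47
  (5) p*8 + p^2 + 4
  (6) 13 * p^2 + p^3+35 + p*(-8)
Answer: 4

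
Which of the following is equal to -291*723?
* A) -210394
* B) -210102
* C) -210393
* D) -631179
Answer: C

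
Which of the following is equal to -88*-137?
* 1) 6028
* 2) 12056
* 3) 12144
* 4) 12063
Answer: 2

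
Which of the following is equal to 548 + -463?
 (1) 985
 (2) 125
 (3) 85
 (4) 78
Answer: 3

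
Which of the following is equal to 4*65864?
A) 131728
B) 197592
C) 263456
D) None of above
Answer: C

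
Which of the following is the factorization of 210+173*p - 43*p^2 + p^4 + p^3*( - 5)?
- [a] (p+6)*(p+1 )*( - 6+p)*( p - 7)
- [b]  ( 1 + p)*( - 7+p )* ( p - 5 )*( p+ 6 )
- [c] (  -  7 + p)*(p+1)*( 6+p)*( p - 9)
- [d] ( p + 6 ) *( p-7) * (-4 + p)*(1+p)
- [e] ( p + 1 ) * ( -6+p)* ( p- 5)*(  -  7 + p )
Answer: b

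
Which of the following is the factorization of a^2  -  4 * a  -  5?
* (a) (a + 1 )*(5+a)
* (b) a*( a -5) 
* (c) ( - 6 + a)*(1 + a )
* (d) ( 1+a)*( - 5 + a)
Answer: d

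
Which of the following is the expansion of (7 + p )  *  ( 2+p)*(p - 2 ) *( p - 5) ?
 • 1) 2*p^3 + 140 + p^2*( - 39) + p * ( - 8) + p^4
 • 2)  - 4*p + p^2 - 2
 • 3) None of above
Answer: 1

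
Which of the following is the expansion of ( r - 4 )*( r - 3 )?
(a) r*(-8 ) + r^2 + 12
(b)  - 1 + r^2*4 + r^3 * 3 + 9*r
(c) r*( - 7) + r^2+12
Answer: c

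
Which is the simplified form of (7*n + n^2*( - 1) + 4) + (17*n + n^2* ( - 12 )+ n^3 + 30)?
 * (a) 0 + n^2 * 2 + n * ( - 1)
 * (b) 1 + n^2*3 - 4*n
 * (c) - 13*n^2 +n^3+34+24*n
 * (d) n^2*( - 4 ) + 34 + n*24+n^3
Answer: c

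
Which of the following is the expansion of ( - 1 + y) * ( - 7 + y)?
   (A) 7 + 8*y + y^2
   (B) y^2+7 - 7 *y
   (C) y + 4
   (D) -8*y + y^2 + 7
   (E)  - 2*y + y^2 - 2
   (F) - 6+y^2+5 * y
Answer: D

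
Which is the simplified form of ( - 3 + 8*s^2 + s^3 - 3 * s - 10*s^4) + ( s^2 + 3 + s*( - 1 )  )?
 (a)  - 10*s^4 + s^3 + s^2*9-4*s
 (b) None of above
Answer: a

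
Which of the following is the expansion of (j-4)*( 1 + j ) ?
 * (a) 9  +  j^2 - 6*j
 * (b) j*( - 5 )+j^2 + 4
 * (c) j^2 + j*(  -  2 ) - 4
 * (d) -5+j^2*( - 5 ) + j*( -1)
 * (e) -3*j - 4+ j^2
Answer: e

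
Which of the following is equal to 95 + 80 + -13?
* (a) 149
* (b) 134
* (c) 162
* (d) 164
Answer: c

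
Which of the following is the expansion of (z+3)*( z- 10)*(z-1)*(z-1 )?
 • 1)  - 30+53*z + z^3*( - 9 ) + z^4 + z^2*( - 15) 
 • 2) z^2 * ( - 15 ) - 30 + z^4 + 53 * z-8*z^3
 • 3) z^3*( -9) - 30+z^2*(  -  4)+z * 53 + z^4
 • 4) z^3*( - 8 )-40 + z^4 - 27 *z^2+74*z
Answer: 1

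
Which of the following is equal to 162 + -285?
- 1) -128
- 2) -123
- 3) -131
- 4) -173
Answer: 2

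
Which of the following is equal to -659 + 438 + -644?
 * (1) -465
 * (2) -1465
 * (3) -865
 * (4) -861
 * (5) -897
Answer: 3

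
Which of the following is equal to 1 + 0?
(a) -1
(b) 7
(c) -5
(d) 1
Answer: d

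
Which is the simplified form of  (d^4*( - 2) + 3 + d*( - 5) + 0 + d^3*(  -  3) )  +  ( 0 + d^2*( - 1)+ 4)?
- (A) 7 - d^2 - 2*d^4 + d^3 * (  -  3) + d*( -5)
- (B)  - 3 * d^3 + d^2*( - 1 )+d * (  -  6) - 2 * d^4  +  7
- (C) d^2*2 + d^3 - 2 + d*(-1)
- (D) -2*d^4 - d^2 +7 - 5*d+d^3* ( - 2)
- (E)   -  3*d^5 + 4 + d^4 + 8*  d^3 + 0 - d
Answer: A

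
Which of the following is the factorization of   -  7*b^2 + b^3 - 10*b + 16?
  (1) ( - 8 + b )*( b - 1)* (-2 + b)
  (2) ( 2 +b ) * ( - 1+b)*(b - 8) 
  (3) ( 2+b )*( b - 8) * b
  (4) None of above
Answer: 2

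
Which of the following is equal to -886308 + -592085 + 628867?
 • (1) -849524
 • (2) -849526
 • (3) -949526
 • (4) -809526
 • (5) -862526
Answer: 2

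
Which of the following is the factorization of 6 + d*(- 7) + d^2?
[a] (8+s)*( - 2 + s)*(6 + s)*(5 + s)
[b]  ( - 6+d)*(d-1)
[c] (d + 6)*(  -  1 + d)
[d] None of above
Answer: b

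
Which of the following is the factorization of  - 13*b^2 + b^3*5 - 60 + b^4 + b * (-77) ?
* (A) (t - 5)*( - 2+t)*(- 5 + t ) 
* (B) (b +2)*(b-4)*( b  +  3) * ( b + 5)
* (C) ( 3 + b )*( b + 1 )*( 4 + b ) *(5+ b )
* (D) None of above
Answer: D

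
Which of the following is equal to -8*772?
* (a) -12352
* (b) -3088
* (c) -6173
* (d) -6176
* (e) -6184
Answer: d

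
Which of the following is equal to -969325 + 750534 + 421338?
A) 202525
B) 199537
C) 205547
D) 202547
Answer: D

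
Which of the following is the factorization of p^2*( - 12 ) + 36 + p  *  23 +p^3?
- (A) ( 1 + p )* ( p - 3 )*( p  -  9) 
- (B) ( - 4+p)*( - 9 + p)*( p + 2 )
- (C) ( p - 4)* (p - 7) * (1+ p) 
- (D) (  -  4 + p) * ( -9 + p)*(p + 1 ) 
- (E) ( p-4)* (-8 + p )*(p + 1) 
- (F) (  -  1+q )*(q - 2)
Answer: D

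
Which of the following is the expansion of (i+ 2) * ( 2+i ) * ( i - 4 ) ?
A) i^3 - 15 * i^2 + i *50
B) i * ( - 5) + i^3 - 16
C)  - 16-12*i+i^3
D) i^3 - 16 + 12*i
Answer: C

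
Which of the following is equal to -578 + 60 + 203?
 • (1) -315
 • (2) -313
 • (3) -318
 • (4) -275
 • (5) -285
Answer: 1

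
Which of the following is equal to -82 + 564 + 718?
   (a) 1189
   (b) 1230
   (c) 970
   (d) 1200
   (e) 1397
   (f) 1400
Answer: d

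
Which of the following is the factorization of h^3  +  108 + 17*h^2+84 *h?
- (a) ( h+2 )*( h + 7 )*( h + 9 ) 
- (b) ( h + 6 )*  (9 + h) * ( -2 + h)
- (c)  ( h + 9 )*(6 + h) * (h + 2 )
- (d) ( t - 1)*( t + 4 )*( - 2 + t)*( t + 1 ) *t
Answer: c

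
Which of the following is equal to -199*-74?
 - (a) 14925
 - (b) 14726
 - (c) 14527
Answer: b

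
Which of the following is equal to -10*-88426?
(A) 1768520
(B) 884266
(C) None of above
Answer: C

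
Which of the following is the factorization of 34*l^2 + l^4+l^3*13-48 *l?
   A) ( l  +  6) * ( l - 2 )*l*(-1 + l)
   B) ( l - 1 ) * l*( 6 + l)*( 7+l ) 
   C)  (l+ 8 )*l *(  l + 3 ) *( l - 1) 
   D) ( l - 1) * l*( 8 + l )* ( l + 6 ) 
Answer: D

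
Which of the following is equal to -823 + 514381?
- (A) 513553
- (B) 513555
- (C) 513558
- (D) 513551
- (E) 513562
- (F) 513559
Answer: C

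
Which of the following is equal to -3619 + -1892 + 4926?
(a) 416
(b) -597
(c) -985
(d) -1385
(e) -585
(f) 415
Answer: e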